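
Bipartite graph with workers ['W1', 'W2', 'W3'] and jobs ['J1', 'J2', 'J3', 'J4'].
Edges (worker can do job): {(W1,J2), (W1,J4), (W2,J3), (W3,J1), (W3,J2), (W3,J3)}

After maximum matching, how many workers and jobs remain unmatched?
Unmatched: 0 workers, 1 jobs

Maximum matching size: 3
Workers: 3 total, 3 matched, 0 unmatched
Jobs: 4 total, 3 matched, 1 unmatched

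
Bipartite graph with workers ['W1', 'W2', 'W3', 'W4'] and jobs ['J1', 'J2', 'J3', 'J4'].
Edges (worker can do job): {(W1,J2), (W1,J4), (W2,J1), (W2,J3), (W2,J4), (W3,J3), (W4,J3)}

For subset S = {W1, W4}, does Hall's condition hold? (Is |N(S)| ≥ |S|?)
Yes: |N(S)| = 3, |S| = 2

Subset S = {W1, W4}
Neighbors N(S) = {J2, J3, J4}

|N(S)| = 3, |S| = 2
Hall's condition: |N(S)| ≥ |S| is satisfied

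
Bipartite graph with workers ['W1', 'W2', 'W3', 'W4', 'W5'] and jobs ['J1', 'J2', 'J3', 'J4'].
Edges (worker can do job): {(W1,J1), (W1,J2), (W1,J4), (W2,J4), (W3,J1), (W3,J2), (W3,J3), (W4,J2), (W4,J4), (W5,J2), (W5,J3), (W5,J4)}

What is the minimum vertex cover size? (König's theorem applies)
Minimum vertex cover size = 4

By König's theorem: in bipartite graphs,
min vertex cover = max matching = 4

Maximum matching has size 4, so minimum vertex cover also has size 4.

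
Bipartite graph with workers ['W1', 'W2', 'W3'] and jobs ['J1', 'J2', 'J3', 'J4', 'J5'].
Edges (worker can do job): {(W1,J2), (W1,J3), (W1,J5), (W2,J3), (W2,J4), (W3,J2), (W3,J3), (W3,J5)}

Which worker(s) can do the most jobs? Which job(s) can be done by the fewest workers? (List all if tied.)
Most versatile: W1, W3 (3 jobs); Least covered: J1 (0 workers)

Worker degrees (jobs they can do): W1:3, W2:2, W3:3
Job degrees (workers who can do it): J1:0, J2:2, J3:3, J4:1, J5:2

Maximum worker degree is 3, achieved by: W1, W3
Minimum job degree is 0, achieved by: J1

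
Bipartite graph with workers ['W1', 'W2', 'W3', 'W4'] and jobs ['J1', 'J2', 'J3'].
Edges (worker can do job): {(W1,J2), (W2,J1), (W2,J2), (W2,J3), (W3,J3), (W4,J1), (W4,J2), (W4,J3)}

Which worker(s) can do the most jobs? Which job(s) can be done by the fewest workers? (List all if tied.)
Most versatile: W2, W4 (3 jobs); Least covered: J1 (2 workers)

Worker degrees (jobs they can do): W1:1, W2:3, W3:1, W4:3
Job degrees (workers who can do it): J1:2, J2:3, J3:3

Maximum worker degree is 3, achieved by: W2, W4
Minimum job degree is 2, achieved by: J1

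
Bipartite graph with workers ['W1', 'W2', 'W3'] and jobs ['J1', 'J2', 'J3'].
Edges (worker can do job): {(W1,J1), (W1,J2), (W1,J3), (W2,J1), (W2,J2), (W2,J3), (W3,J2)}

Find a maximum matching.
Matching: {(W1,J3), (W2,J1), (W3,J2)}

Maximum matching (size 3):
  W1 → J3
  W2 → J1
  W3 → J2

Each worker is assigned to at most one job, and each job to at most one worker.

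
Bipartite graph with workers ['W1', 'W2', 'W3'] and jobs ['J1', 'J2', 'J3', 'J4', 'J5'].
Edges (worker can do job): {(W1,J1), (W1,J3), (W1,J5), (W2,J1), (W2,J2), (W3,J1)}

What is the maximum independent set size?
Maximum independent set = 5

By König's theorem:
- Min vertex cover = Max matching = 3
- Max independent set = Total vertices - Min vertex cover
- Max independent set = 8 - 3 = 5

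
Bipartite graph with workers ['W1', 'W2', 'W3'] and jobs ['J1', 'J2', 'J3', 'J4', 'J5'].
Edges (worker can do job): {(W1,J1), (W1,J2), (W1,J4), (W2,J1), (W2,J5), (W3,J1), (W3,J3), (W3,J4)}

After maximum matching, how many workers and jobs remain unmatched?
Unmatched: 0 workers, 2 jobs

Maximum matching size: 3
Workers: 3 total, 3 matched, 0 unmatched
Jobs: 5 total, 3 matched, 2 unmatched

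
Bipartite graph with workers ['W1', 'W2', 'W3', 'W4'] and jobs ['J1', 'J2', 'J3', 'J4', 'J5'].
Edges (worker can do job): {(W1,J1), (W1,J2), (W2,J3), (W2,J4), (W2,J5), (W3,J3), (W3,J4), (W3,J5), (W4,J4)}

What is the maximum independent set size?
Maximum independent set = 5

By König's theorem:
- Min vertex cover = Max matching = 4
- Max independent set = Total vertices - Min vertex cover
- Max independent set = 9 - 4 = 5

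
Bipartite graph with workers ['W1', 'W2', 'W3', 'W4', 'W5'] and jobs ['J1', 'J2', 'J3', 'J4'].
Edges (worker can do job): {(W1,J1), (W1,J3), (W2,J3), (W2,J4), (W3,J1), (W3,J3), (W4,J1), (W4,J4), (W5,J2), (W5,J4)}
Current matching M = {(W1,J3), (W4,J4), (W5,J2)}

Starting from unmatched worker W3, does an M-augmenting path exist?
Yes: W3 → J1

An M-augmenting path alternates non-matching / matching edges, starting and ending at unmatched vertices.
Path: W3 → J1
(J1 is unmatched in M, so the path is augmenting.)
Flipping edges along this path would increase |M| from 3 to 4.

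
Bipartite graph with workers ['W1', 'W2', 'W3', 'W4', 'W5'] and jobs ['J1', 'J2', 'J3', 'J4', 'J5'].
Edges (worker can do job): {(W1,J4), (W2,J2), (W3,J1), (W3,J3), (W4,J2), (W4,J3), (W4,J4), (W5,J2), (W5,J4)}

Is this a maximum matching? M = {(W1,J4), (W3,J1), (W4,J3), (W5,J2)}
Yes, size 4 is maximum

Proposed matching has size 4.
Maximum matching size for this graph: 4.

This is a maximum matching.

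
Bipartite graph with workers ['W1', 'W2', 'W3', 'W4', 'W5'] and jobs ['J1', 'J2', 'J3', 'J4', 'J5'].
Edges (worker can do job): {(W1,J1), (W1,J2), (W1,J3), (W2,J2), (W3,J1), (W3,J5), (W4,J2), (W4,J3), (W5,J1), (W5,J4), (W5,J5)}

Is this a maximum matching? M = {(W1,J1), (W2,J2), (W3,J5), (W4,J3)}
No, size 4 is not maximum

Proposed matching has size 4.
Maximum matching size for this graph: 5.

This is NOT maximum - can be improved to size 5.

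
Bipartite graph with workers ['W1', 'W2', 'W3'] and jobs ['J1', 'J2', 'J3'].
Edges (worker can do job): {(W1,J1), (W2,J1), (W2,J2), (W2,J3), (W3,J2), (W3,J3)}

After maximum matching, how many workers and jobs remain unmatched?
Unmatched: 0 workers, 0 jobs

Maximum matching size: 3
Workers: 3 total, 3 matched, 0 unmatched
Jobs: 3 total, 3 matched, 0 unmatched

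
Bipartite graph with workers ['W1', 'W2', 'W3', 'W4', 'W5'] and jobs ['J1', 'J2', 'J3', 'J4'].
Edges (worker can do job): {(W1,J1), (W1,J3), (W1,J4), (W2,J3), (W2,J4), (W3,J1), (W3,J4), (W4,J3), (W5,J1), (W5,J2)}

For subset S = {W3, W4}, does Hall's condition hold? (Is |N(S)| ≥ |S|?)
Yes: |N(S)| = 3, |S| = 2

Subset S = {W3, W4}
Neighbors N(S) = {J1, J3, J4}

|N(S)| = 3, |S| = 2
Hall's condition: |N(S)| ≥ |S| is satisfied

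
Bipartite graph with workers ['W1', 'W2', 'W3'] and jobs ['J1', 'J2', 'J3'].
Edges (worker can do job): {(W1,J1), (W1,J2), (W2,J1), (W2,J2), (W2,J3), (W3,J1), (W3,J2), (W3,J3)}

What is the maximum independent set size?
Maximum independent set = 3

By König's theorem:
- Min vertex cover = Max matching = 3
- Max independent set = Total vertices - Min vertex cover
- Max independent set = 6 - 3 = 3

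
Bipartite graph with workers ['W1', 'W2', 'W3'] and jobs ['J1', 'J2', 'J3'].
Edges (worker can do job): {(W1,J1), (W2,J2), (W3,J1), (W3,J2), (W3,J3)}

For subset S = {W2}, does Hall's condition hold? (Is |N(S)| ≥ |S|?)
Yes: |N(S)| = 1, |S| = 1

Subset S = {W2}
Neighbors N(S) = {J2}

|N(S)| = 1, |S| = 1
Hall's condition: |N(S)| ≥ |S| is satisfied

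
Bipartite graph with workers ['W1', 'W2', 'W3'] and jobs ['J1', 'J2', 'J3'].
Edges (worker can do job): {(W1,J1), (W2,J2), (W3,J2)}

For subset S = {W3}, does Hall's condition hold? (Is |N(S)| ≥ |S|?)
Yes: |N(S)| = 1, |S| = 1

Subset S = {W3}
Neighbors N(S) = {J2}

|N(S)| = 1, |S| = 1
Hall's condition: |N(S)| ≥ |S| is satisfied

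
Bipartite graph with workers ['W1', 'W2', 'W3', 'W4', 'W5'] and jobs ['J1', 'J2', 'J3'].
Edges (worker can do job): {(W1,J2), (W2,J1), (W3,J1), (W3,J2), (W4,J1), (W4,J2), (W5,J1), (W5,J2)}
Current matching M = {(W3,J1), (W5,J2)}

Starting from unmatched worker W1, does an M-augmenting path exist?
No augmenting path from W1

Alternating search from W1 reaches jobs: {J1, J2}.
Every reachable job is already matched in M, and following those matched edges back to workers exposes no further unvisited jobs.
No M-augmenting path from W1 exists.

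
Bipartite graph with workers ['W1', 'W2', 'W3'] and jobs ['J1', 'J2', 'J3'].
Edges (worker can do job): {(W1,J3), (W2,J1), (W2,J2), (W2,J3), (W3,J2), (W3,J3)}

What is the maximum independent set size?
Maximum independent set = 3

By König's theorem:
- Min vertex cover = Max matching = 3
- Max independent set = Total vertices - Min vertex cover
- Max independent set = 6 - 3 = 3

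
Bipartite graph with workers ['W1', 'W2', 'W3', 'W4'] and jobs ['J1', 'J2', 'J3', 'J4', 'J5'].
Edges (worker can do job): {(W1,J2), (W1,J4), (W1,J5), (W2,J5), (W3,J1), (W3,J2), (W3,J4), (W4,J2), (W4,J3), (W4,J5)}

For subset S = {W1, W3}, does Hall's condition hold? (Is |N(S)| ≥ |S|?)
Yes: |N(S)| = 4, |S| = 2

Subset S = {W1, W3}
Neighbors N(S) = {J1, J2, J4, J5}

|N(S)| = 4, |S| = 2
Hall's condition: |N(S)| ≥ |S| is satisfied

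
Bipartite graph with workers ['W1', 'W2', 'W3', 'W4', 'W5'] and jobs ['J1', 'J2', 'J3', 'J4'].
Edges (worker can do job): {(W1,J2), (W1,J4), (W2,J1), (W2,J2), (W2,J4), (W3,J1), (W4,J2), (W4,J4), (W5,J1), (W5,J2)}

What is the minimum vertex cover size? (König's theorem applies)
Minimum vertex cover size = 3

By König's theorem: in bipartite graphs,
min vertex cover = max matching = 3

Maximum matching has size 3, so minimum vertex cover also has size 3.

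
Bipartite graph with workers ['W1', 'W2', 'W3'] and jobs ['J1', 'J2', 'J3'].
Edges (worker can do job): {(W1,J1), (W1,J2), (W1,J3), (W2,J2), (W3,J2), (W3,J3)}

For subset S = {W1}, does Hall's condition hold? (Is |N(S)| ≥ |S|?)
Yes: |N(S)| = 3, |S| = 1

Subset S = {W1}
Neighbors N(S) = {J1, J2, J3}

|N(S)| = 3, |S| = 1
Hall's condition: |N(S)| ≥ |S| is satisfied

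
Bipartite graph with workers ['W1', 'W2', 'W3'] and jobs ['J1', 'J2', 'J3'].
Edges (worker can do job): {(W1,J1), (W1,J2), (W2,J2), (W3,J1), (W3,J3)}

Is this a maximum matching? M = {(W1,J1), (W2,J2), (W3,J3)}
Yes, size 3 is maximum

Proposed matching has size 3.
Maximum matching size for this graph: 3.

This is a maximum matching.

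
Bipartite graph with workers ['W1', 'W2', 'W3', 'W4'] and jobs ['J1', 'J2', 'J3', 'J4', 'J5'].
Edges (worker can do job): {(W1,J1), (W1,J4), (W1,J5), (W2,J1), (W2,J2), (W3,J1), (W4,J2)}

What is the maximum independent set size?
Maximum independent set = 6

By König's theorem:
- Min vertex cover = Max matching = 3
- Max independent set = Total vertices - Min vertex cover
- Max independent set = 9 - 3 = 6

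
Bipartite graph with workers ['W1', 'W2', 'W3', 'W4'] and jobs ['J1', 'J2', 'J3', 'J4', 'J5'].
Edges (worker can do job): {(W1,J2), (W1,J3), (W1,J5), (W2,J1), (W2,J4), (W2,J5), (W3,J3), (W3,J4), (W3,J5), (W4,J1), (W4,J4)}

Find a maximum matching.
Matching: {(W1,J5), (W2,J4), (W3,J3), (W4,J1)}

Maximum matching (size 4):
  W1 → J5
  W2 → J4
  W3 → J3
  W4 → J1

Each worker is assigned to at most one job, and each job to at most one worker.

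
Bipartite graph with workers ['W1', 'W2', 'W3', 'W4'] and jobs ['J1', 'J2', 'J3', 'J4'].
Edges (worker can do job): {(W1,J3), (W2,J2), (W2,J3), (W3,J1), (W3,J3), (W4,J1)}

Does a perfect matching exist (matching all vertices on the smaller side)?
No, maximum matching has size 3 < 4

Maximum matching has size 3, need 4 for perfect matching.
Unmatched workers: ['W1']
Unmatched jobs: ['J4']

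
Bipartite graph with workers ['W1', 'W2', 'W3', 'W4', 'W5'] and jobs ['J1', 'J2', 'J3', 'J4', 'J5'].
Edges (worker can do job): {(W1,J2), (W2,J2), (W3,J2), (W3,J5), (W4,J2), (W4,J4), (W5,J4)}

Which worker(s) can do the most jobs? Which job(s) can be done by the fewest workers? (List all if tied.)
Most versatile: W3, W4 (2 jobs); Least covered: J1, J3 (0 workers)

Worker degrees (jobs they can do): W1:1, W2:1, W3:2, W4:2, W5:1
Job degrees (workers who can do it): J1:0, J2:4, J3:0, J4:2, J5:1

Maximum worker degree is 2, achieved by: W3, W4
Minimum job degree is 0, achieved by: J1, J3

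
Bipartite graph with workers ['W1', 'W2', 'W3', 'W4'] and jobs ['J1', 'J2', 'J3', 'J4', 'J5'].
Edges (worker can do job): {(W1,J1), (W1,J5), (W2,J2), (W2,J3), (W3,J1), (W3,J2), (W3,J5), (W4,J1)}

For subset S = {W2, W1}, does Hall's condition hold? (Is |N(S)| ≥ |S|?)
Yes: |N(S)| = 4, |S| = 2

Subset S = {W2, W1}
Neighbors N(S) = {J1, J2, J3, J5}

|N(S)| = 4, |S| = 2
Hall's condition: |N(S)| ≥ |S| is satisfied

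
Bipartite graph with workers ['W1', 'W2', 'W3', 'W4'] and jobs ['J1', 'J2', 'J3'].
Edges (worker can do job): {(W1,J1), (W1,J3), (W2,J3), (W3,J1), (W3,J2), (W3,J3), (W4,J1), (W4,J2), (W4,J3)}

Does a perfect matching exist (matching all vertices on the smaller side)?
Yes, perfect matching exists (size 3)

Perfect matching: {(W1,J1), (W3,J2), (W4,J3)}
All 3 vertices on the smaller side are matched.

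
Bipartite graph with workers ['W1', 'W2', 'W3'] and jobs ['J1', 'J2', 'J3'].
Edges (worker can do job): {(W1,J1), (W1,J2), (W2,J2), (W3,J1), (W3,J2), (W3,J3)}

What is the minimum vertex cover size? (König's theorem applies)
Minimum vertex cover size = 3

By König's theorem: in bipartite graphs,
min vertex cover = max matching = 3

Maximum matching has size 3, so minimum vertex cover also has size 3.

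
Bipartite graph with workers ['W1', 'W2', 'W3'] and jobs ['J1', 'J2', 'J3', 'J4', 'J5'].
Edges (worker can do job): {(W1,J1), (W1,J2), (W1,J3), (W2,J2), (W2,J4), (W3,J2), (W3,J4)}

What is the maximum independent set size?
Maximum independent set = 5

By König's theorem:
- Min vertex cover = Max matching = 3
- Max independent set = Total vertices - Min vertex cover
- Max independent set = 8 - 3 = 5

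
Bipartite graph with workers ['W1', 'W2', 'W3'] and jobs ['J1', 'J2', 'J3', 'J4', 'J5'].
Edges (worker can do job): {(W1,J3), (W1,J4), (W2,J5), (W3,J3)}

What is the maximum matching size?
Maximum matching size = 3

Maximum matching: {(W1,J4), (W2,J5), (W3,J3)}
Size: 3

This assigns 3 workers to 3 distinct jobs.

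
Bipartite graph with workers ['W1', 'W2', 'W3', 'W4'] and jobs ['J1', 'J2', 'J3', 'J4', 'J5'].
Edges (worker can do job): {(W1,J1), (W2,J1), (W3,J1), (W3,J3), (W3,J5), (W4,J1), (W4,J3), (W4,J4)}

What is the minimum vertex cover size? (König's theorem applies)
Minimum vertex cover size = 3

By König's theorem: in bipartite graphs,
min vertex cover = max matching = 3

Maximum matching has size 3, so minimum vertex cover also has size 3.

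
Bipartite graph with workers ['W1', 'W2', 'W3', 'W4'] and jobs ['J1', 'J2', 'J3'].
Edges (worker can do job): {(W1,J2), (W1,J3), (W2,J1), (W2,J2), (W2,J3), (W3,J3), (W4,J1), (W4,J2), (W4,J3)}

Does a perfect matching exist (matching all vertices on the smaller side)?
Yes, perfect matching exists (size 3)

Perfect matching: {(W1,J2), (W2,J1), (W4,J3)}
All 3 vertices on the smaller side are matched.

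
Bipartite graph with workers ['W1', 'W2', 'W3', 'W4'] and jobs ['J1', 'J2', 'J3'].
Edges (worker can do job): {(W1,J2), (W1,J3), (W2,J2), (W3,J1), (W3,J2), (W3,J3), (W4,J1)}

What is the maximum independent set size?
Maximum independent set = 4

By König's theorem:
- Min vertex cover = Max matching = 3
- Max independent set = Total vertices - Min vertex cover
- Max independent set = 7 - 3 = 4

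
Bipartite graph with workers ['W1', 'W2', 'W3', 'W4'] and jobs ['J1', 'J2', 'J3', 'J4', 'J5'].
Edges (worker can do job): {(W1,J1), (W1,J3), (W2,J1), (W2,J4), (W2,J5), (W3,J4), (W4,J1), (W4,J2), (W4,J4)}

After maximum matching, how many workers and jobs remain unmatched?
Unmatched: 0 workers, 1 jobs

Maximum matching size: 4
Workers: 4 total, 4 matched, 0 unmatched
Jobs: 5 total, 4 matched, 1 unmatched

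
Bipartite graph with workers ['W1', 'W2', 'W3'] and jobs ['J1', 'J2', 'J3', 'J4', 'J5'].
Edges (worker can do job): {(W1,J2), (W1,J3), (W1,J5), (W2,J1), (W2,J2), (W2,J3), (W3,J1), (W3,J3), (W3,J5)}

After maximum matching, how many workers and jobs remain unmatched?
Unmatched: 0 workers, 2 jobs

Maximum matching size: 3
Workers: 3 total, 3 matched, 0 unmatched
Jobs: 5 total, 3 matched, 2 unmatched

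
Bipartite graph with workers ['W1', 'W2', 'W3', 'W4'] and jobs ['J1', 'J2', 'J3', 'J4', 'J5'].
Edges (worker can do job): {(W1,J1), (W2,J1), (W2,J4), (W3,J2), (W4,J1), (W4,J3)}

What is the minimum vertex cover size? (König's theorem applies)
Minimum vertex cover size = 4

By König's theorem: in bipartite graphs,
min vertex cover = max matching = 4

Maximum matching has size 4, so minimum vertex cover also has size 4.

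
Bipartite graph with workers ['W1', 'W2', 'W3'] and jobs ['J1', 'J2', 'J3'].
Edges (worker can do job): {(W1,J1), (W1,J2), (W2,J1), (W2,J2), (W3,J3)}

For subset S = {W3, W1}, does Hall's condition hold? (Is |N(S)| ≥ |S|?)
Yes: |N(S)| = 3, |S| = 2

Subset S = {W3, W1}
Neighbors N(S) = {J1, J2, J3}

|N(S)| = 3, |S| = 2
Hall's condition: |N(S)| ≥ |S| is satisfied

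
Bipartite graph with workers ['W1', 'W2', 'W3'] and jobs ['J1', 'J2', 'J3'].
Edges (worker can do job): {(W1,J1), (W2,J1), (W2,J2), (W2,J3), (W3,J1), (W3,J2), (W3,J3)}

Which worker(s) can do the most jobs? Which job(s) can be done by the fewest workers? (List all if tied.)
Most versatile: W2, W3 (3 jobs); Least covered: J2, J3 (2 workers)

Worker degrees (jobs they can do): W1:1, W2:3, W3:3
Job degrees (workers who can do it): J1:3, J2:2, J3:2

Maximum worker degree is 3, achieved by: W2, W3
Minimum job degree is 2, achieved by: J2, J3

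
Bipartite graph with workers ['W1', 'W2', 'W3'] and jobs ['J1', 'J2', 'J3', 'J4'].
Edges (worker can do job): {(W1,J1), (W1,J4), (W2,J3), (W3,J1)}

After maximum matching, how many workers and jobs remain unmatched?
Unmatched: 0 workers, 1 jobs

Maximum matching size: 3
Workers: 3 total, 3 matched, 0 unmatched
Jobs: 4 total, 3 matched, 1 unmatched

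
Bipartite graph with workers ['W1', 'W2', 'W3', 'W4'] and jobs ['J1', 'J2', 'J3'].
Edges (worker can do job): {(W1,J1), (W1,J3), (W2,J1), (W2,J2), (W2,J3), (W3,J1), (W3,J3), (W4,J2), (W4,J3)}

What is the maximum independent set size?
Maximum independent set = 4

By König's theorem:
- Min vertex cover = Max matching = 3
- Max independent set = Total vertices - Min vertex cover
- Max independent set = 7 - 3 = 4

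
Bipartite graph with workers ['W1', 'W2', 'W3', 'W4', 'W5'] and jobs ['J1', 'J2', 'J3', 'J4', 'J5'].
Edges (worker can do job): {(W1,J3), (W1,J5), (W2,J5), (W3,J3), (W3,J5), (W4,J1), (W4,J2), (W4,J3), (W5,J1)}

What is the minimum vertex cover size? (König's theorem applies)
Minimum vertex cover size = 4

By König's theorem: in bipartite graphs,
min vertex cover = max matching = 4

Maximum matching has size 4, so minimum vertex cover also has size 4.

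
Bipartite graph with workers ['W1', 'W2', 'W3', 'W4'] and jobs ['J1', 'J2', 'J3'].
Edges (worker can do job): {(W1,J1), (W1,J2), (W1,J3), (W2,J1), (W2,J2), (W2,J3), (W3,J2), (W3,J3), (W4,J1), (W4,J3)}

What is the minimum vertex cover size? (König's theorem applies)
Minimum vertex cover size = 3

By König's theorem: in bipartite graphs,
min vertex cover = max matching = 3

Maximum matching has size 3, so minimum vertex cover also has size 3.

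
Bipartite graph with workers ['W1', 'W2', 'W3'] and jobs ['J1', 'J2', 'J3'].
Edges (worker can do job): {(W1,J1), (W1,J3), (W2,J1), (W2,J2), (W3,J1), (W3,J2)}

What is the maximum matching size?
Maximum matching size = 3

Maximum matching: {(W1,J3), (W2,J1), (W3,J2)}
Size: 3

This assigns 3 workers to 3 distinct jobs.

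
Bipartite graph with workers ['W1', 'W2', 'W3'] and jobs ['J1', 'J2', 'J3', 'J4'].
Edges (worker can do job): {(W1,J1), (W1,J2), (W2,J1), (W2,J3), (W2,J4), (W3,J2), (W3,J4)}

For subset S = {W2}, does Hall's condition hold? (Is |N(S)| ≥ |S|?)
Yes: |N(S)| = 3, |S| = 1

Subset S = {W2}
Neighbors N(S) = {J1, J3, J4}

|N(S)| = 3, |S| = 1
Hall's condition: |N(S)| ≥ |S| is satisfied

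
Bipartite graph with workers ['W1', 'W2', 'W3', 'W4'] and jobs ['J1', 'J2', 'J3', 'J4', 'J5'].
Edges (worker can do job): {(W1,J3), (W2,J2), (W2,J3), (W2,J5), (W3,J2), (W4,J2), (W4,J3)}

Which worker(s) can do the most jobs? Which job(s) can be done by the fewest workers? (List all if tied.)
Most versatile: W2 (3 jobs); Least covered: J1, J4 (0 workers)

Worker degrees (jobs they can do): W1:1, W2:3, W3:1, W4:2
Job degrees (workers who can do it): J1:0, J2:3, J3:3, J4:0, J5:1

Maximum worker degree is 3, achieved by: W2
Minimum job degree is 0, achieved by: J1, J4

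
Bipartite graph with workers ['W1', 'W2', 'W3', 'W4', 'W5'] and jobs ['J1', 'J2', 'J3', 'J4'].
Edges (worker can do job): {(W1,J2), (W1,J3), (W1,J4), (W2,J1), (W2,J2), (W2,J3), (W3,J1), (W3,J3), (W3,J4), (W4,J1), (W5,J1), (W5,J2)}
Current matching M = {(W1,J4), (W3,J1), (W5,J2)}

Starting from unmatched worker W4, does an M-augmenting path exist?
Yes: W4 → J1 → W3 → J3

An M-augmenting path alternates non-matching / matching edges, starting and ending at unmatched vertices.
Path: W4 → J1 → W3 → J3
(J3 is unmatched in M, so the path is augmenting.)
Flipping edges along this path would increase |M| from 3 to 4.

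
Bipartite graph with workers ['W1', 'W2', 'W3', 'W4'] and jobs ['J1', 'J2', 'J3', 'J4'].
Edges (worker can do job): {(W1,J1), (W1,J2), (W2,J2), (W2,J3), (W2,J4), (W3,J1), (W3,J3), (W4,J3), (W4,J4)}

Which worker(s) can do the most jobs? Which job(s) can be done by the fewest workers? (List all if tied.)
Most versatile: W2 (3 jobs); Least covered: J1, J2, J4 (2 workers)

Worker degrees (jobs they can do): W1:2, W2:3, W3:2, W4:2
Job degrees (workers who can do it): J1:2, J2:2, J3:3, J4:2

Maximum worker degree is 3, achieved by: W2
Minimum job degree is 2, achieved by: J1, J2, J4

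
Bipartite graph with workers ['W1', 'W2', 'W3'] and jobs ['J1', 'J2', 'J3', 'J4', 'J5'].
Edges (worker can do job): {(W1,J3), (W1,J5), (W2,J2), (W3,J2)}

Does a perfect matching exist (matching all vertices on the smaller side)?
No, maximum matching has size 2 < 3

Maximum matching has size 2, need 3 for perfect matching.
Unmatched workers: ['W2']
Unmatched jobs: ['J5', 'J1', 'J4']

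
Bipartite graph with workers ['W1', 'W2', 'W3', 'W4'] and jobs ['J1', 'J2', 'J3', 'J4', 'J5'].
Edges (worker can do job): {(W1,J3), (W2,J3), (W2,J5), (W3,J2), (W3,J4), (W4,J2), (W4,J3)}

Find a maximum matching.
Matching: {(W1,J3), (W2,J5), (W3,J4), (W4,J2)}

Maximum matching (size 4):
  W1 → J3
  W2 → J5
  W3 → J4
  W4 → J2

Each worker is assigned to at most one job, and each job to at most one worker.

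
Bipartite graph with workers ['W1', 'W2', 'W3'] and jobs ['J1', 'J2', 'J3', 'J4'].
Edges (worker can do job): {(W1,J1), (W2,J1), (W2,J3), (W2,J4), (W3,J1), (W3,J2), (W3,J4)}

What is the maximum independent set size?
Maximum independent set = 4

By König's theorem:
- Min vertex cover = Max matching = 3
- Max independent set = Total vertices - Min vertex cover
- Max independent set = 7 - 3 = 4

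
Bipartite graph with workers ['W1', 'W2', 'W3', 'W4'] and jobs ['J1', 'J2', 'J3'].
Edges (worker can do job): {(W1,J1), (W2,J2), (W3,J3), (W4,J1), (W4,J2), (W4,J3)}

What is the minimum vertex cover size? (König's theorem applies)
Minimum vertex cover size = 3

By König's theorem: in bipartite graphs,
min vertex cover = max matching = 3

Maximum matching has size 3, so minimum vertex cover also has size 3.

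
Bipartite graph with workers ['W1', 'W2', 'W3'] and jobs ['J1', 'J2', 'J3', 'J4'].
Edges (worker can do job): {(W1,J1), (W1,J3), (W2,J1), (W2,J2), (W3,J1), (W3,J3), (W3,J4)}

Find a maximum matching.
Matching: {(W1,J3), (W2,J2), (W3,J1)}

Maximum matching (size 3):
  W1 → J3
  W2 → J2
  W3 → J1

Each worker is assigned to at most one job, and each job to at most one worker.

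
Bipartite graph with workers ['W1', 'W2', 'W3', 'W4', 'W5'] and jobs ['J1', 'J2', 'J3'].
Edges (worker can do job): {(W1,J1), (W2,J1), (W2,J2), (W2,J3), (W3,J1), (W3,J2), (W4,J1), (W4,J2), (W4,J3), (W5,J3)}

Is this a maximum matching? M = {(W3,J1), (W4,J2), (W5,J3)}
Yes, size 3 is maximum

Proposed matching has size 3.
Maximum matching size for this graph: 3.

This is a maximum matching.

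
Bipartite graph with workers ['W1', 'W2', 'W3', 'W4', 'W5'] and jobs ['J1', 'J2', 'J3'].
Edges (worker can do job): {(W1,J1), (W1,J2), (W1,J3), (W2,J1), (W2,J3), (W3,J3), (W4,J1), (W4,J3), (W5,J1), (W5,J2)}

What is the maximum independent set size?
Maximum independent set = 5

By König's theorem:
- Min vertex cover = Max matching = 3
- Max independent set = Total vertices - Min vertex cover
- Max independent set = 8 - 3 = 5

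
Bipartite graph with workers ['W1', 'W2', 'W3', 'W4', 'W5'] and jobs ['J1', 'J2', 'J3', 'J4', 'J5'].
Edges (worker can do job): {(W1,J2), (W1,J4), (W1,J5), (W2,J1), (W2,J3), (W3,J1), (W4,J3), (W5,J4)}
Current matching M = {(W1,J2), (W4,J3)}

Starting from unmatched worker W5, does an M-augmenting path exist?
Yes: W5 → J4

An M-augmenting path alternates non-matching / matching edges, starting and ending at unmatched vertices.
Path: W5 → J4
(J4 is unmatched in M, so the path is augmenting.)
Flipping edges along this path would increase |M| from 2 to 3.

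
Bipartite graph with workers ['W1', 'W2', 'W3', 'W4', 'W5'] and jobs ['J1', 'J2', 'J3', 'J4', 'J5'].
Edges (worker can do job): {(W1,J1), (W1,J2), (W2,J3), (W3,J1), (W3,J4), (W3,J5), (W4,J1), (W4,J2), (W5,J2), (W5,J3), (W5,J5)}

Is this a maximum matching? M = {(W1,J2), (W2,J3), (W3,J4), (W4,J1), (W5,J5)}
Yes, size 5 is maximum

Proposed matching has size 5.
Maximum matching size for this graph: 5.

This is a maximum matching.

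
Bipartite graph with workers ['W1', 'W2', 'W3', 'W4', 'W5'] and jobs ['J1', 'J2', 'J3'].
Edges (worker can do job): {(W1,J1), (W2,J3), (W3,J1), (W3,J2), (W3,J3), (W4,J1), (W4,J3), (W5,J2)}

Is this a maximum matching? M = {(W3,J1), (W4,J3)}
No, size 2 is not maximum

Proposed matching has size 2.
Maximum matching size for this graph: 3.

This is NOT maximum - can be improved to size 3.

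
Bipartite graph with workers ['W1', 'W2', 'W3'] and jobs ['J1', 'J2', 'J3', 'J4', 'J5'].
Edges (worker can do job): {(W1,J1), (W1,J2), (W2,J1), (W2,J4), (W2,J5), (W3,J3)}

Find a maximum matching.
Matching: {(W1,J2), (W2,J5), (W3,J3)}

Maximum matching (size 3):
  W1 → J2
  W2 → J5
  W3 → J3

Each worker is assigned to at most one job, and each job to at most one worker.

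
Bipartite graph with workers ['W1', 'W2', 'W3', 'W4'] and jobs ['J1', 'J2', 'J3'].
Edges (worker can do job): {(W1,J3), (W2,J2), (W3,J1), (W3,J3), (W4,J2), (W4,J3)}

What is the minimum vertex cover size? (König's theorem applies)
Minimum vertex cover size = 3

By König's theorem: in bipartite graphs,
min vertex cover = max matching = 3

Maximum matching has size 3, so minimum vertex cover also has size 3.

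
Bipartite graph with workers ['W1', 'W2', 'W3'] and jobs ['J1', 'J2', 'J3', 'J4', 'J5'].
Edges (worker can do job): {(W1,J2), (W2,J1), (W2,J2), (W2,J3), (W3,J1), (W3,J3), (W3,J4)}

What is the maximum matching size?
Maximum matching size = 3

Maximum matching: {(W1,J2), (W2,J3), (W3,J1)}
Size: 3

This assigns 3 workers to 3 distinct jobs.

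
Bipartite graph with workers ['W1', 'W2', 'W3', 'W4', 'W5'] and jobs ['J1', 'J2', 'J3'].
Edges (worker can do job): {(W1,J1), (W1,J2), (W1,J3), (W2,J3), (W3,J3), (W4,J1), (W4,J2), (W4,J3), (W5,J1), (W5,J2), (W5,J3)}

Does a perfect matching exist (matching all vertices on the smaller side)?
Yes, perfect matching exists (size 3)

Perfect matching: {(W3,J3), (W4,J2), (W5,J1)}
All 3 vertices on the smaller side are matched.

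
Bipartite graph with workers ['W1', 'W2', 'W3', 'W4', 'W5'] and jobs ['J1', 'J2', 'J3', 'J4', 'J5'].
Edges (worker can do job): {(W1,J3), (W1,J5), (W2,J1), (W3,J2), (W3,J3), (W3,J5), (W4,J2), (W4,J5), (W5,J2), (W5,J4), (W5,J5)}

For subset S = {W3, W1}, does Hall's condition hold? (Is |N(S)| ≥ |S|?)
Yes: |N(S)| = 3, |S| = 2

Subset S = {W3, W1}
Neighbors N(S) = {J2, J3, J5}

|N(S)| = 3, |S| = 2
Hall's condition: |N(S)| ≥ |S| is satisfied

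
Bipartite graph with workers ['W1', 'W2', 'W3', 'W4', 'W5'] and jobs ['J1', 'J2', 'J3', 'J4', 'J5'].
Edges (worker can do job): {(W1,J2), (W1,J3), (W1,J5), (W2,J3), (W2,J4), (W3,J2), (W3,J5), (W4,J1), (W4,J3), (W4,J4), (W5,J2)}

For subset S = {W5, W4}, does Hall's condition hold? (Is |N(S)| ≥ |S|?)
Yes: |N(S)| = 4, |S| = 2

Subset S = {W5, W4}
Neighbors N(S) = {J1, J2, J3, J4}

|N(S)| = 4, |S| = 2
Hall's condition: |N(S)| ≥ |S| is satisfied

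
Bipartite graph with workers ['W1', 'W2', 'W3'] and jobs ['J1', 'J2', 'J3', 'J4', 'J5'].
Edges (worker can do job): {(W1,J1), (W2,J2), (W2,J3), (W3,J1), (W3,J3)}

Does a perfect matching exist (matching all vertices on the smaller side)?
Yes, perfect matching exists (size 3)

Perfect matching: {(W1,J1), (W2,J2), (W3,J3)}
All 3 vertices on the smaller side are matched.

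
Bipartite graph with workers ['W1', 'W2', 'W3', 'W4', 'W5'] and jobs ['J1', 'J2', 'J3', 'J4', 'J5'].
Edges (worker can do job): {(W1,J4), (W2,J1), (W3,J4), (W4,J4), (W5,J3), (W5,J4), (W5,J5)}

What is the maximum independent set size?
Maximum independent set = 7

By König's theorem:
- Min vertex cover = Max matching = 3
- Max independent set = Total vertices - Min vertex cover
- Max independent set = 10 - 3 = 7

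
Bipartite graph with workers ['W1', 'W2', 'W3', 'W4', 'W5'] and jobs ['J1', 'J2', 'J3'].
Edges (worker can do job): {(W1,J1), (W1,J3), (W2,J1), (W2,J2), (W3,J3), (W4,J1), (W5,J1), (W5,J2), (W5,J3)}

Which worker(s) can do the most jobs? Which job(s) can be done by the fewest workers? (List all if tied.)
Most versatile: W5 (3 jobs); Least covered: J2 (2 workers)

Worker degrees (jobs they can do): W1:2, W2:2, W3:1, W4:1, W5:3
Job degrees (workers who can do it): J1:4, J2:2, J3:3

Maximum worker degree is 3, achieved by: W5
Minimum job degree is 2, achieved by: J2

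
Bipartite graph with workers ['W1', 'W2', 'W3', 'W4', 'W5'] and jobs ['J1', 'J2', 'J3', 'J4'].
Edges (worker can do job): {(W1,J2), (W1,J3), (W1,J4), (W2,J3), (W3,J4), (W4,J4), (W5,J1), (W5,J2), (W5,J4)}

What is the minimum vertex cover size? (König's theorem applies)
Minimum vertex cover size = 4

By König's theorem: in bipartite graphs,
min vertex cover = max matching = 4

Maximum matching has size 4, so minimum vertex cover also has size 4.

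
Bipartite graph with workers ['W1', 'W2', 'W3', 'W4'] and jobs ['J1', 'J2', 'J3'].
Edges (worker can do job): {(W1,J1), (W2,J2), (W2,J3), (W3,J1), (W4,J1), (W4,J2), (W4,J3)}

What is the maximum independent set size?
Maximum independent set = 4

By König's theorem:
- Min vertex cover = Max matching = 3
- Max independent set = Total vertices - Min vertex cover
- Max independent set = 7 - 3 = 4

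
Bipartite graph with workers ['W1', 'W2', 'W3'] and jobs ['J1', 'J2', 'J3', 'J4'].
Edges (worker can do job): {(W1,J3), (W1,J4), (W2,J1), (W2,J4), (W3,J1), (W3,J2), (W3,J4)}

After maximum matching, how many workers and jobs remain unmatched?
Unmatched: 0 workers, 1 jobs

Maximum matching size: 3
Workers: 3 total, 3 matched, 0 unmatched
Jobs: 4 total, 3 matched, 1 unmatched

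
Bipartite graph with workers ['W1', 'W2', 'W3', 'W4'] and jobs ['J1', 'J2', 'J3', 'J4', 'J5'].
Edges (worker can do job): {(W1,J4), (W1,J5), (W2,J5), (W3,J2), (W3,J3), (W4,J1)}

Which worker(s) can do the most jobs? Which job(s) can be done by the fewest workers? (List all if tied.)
Most versatile: W1, W3 (2 jobs); Least covered: J1, J2, J3, J4 (1 workers)

Worker degrees (jobs they can do): W1:2, W2:1, W3:2, W4:1
Job degrees (workers who can do it): J1:1, J2:1, J3:1, J4:1, J5:2

Maximum worker degree is 2, achieved by: W1, W3
Minimum job degree is 1, achieved by: J1, J2, J3, J4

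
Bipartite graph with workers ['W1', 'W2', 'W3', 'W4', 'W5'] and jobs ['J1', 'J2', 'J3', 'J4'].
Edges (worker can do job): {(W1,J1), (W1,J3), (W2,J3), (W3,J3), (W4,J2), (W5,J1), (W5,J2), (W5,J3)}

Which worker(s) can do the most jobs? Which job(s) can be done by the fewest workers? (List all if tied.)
Most versatile: W5 (3 jobs); Least covered: J4 (0 workers)

Worker degrees (jobs they can do): W1:2, W2:1, W3:1, W4:1, W5:3
Job degrees (workers who can do it): J1:2, J2:2, J3:4, J4:0

Maximum worker degree is 3, achieved by: W5
Minimum job degree is 0, achieved by: J4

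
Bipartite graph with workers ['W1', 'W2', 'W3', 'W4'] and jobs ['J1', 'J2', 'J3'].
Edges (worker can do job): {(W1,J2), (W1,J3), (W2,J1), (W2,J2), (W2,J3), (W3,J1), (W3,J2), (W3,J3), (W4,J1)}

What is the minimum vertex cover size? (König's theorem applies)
Minimum vertex cover size = 3

By König's theorem: in bipartite graphs,
min vertex cover = max matching = 3

Maximum matching has size 3, so minimum vertex cover also has size 3.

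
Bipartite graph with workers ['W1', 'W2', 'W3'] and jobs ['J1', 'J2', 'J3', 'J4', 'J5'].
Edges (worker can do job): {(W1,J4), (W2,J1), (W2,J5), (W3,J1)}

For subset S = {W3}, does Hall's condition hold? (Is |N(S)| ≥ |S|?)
Yes: |N(S)| = 1, |S| = 1

Subset S = {W3}
Neighbors N(S) = {J1}

|N(S)| = 1, |S| = 1
Hall's condition: |N(S)| ≥ |S| is satisfied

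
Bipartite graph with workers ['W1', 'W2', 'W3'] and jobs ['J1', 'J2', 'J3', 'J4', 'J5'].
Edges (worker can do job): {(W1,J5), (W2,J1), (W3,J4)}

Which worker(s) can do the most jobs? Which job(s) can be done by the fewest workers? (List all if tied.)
Most versatile: W1, W2, W3 (1 jobs); Least covered: J2, J3 (0 workers)

Worker degrees (jobs they can do): W1:1, W2:1, W3:1
Job degrees (workers who can do it): J1:1, J2:0, J3:0, J4:1, J5:1

Maximum worker degree is 1, achieved by: W1, W2, W3
Minimum job degree is 0, achieved by: J2, J3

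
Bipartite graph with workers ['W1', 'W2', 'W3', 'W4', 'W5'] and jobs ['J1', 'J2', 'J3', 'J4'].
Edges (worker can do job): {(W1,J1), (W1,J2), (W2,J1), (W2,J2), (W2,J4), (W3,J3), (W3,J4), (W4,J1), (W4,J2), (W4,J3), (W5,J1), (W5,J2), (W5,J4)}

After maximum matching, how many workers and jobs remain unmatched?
Unmatched: 1 workers, 0 jobs

Maximum matching size: 4
Workers: 5 total, 4 matched, 1 unmatched
Jobs: 4 total, 4 matched, 0 unmatched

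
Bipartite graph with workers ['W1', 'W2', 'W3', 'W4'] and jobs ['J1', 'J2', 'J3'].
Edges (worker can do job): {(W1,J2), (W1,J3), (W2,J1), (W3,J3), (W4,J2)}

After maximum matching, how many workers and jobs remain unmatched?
Unmatched: 1 workers, 0 jobs

Maximum matching size: 3
Workers: 4 total, 3 matched, 1 unmatched
Jobs: 3 total, 3 matched, 0 unmatched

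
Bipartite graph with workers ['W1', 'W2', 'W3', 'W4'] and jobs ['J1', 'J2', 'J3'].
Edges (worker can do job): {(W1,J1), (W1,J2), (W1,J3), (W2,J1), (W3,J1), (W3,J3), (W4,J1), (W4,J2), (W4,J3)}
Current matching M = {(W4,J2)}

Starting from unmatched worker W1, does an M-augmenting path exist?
Yes: W1 → J1

An M-augmenting path alternates non-matching / matching edges, starting and ending at unmatched vertices.
Path: W1 → J1
(J1 is unmatched in M, so the path is augmenting.)
Flipping edges along this path would increase |M| from 1 to 2.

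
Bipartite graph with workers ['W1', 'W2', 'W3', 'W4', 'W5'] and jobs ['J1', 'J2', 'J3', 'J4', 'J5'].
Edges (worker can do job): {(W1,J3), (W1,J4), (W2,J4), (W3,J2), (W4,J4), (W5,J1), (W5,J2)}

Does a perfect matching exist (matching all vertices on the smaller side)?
No, maximum matching has size 4 < 5

Maximum matching has size 4, need 5 for perfect matching.
Unmatched workers: ['W2']
Unmatched jobs: ['J5']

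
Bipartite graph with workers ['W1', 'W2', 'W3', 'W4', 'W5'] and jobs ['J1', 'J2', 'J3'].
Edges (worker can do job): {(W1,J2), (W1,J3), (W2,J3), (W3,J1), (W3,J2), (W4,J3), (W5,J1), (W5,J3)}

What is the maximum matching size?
Maximum matching size = 3

Maximum matching: {(W1,J2), (W3,J1), (W5,J3)}
Size: 3

This assigns 3 workers to 3 distinct jobs.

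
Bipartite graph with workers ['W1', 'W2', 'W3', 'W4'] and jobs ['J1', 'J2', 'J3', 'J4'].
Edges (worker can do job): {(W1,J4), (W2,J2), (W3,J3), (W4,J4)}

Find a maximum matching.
Matching: {(W2,J2), (W3,J3), (W4,J4)}

Maximum matching (size 3):
  W2 → J2
  W3 → J3
  W4 → J4

Each worker is assigned to at most one job, and each job to at most one worker.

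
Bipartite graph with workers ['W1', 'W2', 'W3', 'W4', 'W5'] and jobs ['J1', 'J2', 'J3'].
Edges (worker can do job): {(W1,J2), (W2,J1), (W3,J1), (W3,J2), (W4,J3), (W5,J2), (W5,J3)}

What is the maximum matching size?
Maximum matching size = 3

Maximum matching: {(W2,J1), (W3,J2), (W5,J3)}
Size: 3

This assigns 3 workers to 3 distinct jobs.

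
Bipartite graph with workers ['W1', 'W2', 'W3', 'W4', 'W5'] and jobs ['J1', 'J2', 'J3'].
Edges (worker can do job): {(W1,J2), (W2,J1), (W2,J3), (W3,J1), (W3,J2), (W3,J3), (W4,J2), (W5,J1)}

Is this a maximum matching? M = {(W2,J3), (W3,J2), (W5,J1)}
Yes, size 3 is maximum

Proposed matching has size 3.
Maximum matching size for this graph: 3.

This is a maximum matching.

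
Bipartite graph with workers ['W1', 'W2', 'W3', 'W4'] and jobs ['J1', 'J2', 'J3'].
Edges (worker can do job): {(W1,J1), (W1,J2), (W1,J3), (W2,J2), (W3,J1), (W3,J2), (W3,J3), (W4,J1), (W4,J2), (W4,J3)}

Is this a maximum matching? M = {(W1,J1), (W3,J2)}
No, size 2 is not maximum

Proposed matching has size 2.
Maximum matching size for this graph: 3.

This is NOT maximum - can be improved to size 3.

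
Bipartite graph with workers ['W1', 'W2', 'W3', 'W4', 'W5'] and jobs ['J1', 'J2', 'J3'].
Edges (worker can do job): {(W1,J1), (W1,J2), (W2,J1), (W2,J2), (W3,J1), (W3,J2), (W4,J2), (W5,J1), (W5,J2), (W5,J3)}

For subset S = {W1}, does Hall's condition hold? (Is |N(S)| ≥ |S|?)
Yes: |N(S)| = 2, |S| = 1

Subset S = {W1}
Neighbors N(S) = {J1, J2}

|N(S)| = 2, |S| = 1
Hall's condition: |N(S)| ≥ |S| is satisfied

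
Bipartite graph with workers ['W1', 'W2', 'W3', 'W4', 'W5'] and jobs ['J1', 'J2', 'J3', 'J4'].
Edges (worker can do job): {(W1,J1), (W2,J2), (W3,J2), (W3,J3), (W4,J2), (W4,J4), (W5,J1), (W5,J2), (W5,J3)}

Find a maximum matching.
Matching: {(W1,J1), (W3,J2), (W4,J4), (W5,J3)}

Maximum matching (size 4):
  W1 → J1
  W3 → J2
  W4 → J4
  W5 → J3

Each worker is assigned to at most one job, and each job to at most one worker.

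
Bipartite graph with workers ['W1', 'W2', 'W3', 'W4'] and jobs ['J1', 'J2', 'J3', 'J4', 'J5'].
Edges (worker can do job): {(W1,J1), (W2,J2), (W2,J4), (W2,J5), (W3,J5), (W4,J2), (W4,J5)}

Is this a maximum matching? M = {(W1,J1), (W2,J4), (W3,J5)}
No, size 3 is not maximum

Proposed matching has size 3.
Maximum matching size for this graph: 4.

This is NOT maximum - can be improved to size 4.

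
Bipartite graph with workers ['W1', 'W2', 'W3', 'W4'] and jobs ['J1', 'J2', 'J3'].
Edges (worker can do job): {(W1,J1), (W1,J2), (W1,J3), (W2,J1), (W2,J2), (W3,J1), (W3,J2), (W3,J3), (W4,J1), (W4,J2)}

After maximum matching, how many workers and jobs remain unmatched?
Unmatched: 1 workers, 0 jobs

Maximum matching size: 3
Workers: 4 total, 3 matched, 1 unmatched
Jobs: 3 total, 3 matched, 0 unmatched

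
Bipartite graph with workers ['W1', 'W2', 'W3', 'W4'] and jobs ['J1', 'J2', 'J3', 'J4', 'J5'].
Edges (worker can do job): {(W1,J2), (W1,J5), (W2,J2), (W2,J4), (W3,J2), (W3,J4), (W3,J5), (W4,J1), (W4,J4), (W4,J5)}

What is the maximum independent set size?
Maximum independent set = 5

By König's theorem:
- Min vertex cover = Max matching = 4
- Max independent set = Total vertices - Min vertex cover
- Max independent set = 9 - 4 = 5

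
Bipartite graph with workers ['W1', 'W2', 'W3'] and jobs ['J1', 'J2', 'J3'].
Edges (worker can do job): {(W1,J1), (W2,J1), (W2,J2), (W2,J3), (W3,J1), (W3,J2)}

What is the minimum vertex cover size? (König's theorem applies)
Minimum vertex cover size = 3

By König's theorem: in bipartite graphs,
min vertex cover = max matching = 3

Maximum matching has size 3, so minimum vertex cover also has size 3.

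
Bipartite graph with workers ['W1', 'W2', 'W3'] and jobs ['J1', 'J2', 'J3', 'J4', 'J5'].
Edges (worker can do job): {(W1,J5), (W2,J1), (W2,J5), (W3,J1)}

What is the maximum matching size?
Maximum matching size = 2

Maximum matching: {(W1,J5), (W3,J1)}
Size: 2

This assigns 2 workers to 2 distinct jobs.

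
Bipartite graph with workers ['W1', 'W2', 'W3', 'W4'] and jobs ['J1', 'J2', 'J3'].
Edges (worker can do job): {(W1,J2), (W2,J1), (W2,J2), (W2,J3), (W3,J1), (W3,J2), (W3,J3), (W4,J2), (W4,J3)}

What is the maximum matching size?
Maximum matching size = 3

Maximum matching: {(W2,J1), (W3,J3), (W4,J2)}
Size: 3

This assigns 3 workers to 3 distinct jobs.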